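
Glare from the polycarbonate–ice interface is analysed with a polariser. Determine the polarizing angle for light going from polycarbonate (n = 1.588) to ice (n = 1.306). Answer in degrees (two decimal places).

tan θ_B = n₂/n₁ = 1.306/1.588 = 0.8224.
So θ_B = arctan 0.8224 = 39.43°.

θ_B ≈ 39.43°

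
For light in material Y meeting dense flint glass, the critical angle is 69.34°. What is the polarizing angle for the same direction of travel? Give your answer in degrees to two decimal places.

sin θ_c = n₂/n₁, so n₂/n₁ = sin 69.34° = 0.9357.
Brewster: tan θ_B = n₂/n₁ = 0.9357.
θ_B = arctan(0.9357) = 43.10°.

θ_B ≈ 43.10°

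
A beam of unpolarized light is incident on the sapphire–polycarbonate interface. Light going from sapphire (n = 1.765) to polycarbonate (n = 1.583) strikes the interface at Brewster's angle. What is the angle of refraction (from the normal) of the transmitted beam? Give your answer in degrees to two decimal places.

tan θ_B = n₂/n₁ = 1.583/1.765 = 0.8969, so θ_B = 41.89°.
At Brewster's angle the reflected and refracted rays are perpendicular, so θ_t = 90° − θ_B = 90° − 41.89° = 48.11°.

θ_t ≈ 48.11°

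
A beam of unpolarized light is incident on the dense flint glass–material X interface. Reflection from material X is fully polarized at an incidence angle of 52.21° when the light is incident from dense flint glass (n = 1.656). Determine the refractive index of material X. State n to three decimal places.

Brewster's law: tan θ_B = n₂/n₁ (light incident in dense flint glass, refracted into material X).
n₂ = n₁ tan θ_B = 1.656 × tan 52.21° = 2.136.

n ≈ 2.136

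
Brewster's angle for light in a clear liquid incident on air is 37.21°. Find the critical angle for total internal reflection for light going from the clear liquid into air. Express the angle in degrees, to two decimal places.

θ_c ≈ 49.40°

From Brewster, n₂/n₁ = tan θ_B = tan 37.21° = 0.7593.
Then sin θ_c = n₂/n₁ = 0.7593, so θ_c = arcsin 0.7593 = 49.40°.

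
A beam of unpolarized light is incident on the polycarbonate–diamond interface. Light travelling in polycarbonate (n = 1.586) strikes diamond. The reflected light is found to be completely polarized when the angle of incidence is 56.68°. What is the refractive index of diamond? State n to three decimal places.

n ≈ 2.413

At Brewster's angle, tan θ_B = n₂/n₁ with n₁ on the incident side (polycarbonate) and n₂ on the transmitted side (diamond).
n₂ = n₁ tan θ_B = 1.586 × tan 56.68° = 2.413.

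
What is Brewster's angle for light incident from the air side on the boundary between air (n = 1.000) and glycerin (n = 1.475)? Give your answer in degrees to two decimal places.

θ_B ≈ 55.86°

Brewster's condition: tan θ_B = n₂/n₁ = 1.475/1.000 = 1.4750.
So θ_B = arctan 1.4750 = 55.86°.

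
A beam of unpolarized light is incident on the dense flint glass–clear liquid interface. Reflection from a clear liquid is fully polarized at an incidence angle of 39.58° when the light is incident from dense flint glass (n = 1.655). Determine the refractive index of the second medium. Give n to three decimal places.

At the Brewster angle, tan θ_B = n₂/n₁ with n₁ on the incident side (dense flint glass) and n₂ on the transmitted side (a clear liquid).
n₂ = n₁ tan θ_B = 1.655 × tan 39.58° = 1.368.

n ≈ 1.368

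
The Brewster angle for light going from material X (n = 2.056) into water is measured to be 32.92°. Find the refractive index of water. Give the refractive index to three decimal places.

Brewster's law: tan θ_B = n₂/n₁ (light incident in material X, refracted into water).
n₂ = n₁ tan θ_B = 2.056 × tan 32.92° = 1.331.

n ≈ 1.331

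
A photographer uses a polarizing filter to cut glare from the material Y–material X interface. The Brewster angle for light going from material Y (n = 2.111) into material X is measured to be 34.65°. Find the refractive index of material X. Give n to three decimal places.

At the Brewster angle, tan θ_B = n₂/n₁ with n₁ on the incident side (material Y) and n₂ on the transmitted side (material X).
n₂ = n₁ tan θ_B = 2.111 × tan 34.65° = 1.459.

n ≈ 1.459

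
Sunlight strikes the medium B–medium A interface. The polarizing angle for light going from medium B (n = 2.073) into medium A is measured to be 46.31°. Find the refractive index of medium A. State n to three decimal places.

At the polarizing angle, tan θ_B = n₂/n₁ with n₁ on the incident side (medium B) and n₂ on the transmitted side (medium A).
n₂ = n₁ tan θ_B = 2.073 × tan 46.31° = 2.170.

n ≈ 2.170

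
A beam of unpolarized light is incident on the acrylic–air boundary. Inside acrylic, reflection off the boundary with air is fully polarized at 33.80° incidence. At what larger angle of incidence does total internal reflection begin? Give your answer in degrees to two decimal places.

θ_c ≈ 42.02°

tan θ_B = n₂/n₁ = tan 33.80° = 0.6694.
Total internal reflection: sin θ_c = n₂/n₁ = 0.6694.
θ_c = arcsin(0.6694) = 42.02°.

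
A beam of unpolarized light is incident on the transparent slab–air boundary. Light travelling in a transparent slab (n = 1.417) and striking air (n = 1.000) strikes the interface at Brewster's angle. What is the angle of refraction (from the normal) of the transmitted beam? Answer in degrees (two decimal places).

θ_t ≈ 54.79°

First find Brewster's angle: tan θ_B = 1.000/1.417 = 0.7057, giving θ_B = 35.21°.
The refracted ray is perpendicular to the reflected ray, so θ_t = 90° − θ_B = 54.79°.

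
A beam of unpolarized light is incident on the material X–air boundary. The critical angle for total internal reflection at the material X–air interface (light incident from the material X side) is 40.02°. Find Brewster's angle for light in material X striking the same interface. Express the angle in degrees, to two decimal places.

θ_B ≈ 32.74°

n₂/n₁ = sin θ_c = sin 40.02° = 0.6431.
tan θ_B equals the same ratio, so θ_B = arctan(0.6431) = 32.74°.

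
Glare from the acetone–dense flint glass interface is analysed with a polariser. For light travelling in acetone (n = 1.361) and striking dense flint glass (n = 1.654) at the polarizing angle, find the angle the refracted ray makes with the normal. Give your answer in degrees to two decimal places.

First find Brewster's angle: tan θ_B = 1.654/1.361 = 1.2153, giving θ_B = 50.55°.
Since θ_B + θ_t = 90° at Brewster incidence, θ_t = 90° − 50.55° = 39.45°.

θ_t ≈ 39.45°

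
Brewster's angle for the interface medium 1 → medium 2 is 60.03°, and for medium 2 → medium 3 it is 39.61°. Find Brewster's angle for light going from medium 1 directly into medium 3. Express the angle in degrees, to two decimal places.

n₂/n₁ = tan 60.03° = 1.7341 and n₃/n₂ = tan 39.61° = 0.8276.
n₃/n₁ = 1.4351. Then tan θ_B(1→3) = n₃/n₁, so θ_B(1→3) = arctan(1.4351) = 55.13°.

θ_B ≈ 55.13°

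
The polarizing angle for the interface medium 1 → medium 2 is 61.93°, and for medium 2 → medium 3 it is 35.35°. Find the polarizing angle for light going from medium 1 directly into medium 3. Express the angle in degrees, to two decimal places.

θ_B ≈ 53.06°

n₂/n₁ = tan 61.93° = 1.8752 and n₃/n₂ = tan 35.35° = 0.7094.
Multiplying, n₃/n₁ = 1.8752 × 0.7094 = 1.3302, and θ_B(1→3) = arctan 1.3302 = 53.06°.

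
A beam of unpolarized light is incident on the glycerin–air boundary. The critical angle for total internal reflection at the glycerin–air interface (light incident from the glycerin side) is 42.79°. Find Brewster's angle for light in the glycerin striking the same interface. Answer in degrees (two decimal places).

θ_B ≈ 34.19°

n₂/n₁ = sin θ_c = sin 42.79° = 0.6793.
tan θ_B equals the same ratio, so θ_B = arctan(0.6793) = 34.19°.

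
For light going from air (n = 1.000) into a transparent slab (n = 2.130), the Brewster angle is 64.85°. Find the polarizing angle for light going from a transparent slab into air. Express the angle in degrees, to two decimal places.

θ_B' ≈ 25.15°

tan θ_B' = n₁/n₂ = 1/tan θ_B, so θ_B' = 90° − θ_B.
θ_B' = 90° − 64.85° = 25.15°.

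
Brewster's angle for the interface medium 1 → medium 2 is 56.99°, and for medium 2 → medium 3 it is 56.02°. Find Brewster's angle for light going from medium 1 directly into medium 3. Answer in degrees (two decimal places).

θ_B ≈ 66.35°

Each Brewster angle gives a ratio: n₂/n₁ = tan 56.99° = 1.5393, n₃/n₂ = tan 56.02° = 1.4837.
Multiplying, n₃/n₁ = 1.5393 × 1.4837 = 2.2838, and θ_B(1→3) = arctan 2.2838 = 66.35°.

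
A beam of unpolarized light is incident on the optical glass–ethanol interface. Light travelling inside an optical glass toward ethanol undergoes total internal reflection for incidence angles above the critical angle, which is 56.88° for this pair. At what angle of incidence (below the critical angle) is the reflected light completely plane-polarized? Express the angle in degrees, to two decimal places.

At the critical angle sin θ_c = n₂/n₁, giving n₂/n₁ = sin 56.88° = 0.8375.
Then tan θ_B = n₂/n₁ = 0.8375, so θ_B = arctan 0.8375 = 39.95°.

θ_B ≈ 39.95°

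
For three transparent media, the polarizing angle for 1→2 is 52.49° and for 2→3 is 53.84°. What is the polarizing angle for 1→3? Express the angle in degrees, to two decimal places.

θ_B ≈ 60.71°

Each Brewster angle gives a ratio: n₂/n₁ = tan 52.49° = 1.3028, n₃/n₂ = tan 53.84° = 1.3683.
Multiplying, n₃/n₁ = 1.3028 × 1.3683 = 1.7826, and θ_B(1→3) = arctan 1.7826 = 60.71°.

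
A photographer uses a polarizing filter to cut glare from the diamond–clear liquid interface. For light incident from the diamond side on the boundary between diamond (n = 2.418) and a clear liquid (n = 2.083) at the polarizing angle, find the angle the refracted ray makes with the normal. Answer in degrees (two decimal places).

θ_t ≈ 49.26°

θ_B = arctan(n₂/n₁) = arctan(2.083/2.418) = 40.74°.
Since θ_B + θ_t = 90° at Brewster incidence, θ_t = 90° − 40.74° = 49.26°.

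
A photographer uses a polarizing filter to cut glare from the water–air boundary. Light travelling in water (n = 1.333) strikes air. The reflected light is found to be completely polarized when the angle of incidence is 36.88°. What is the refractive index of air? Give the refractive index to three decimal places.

Brewster's law: tan θ_B = n₂/n₁ (light incident in water, refracted into air).
n₂ = n₁ tan θ_B = 1.333 × tan 36.88° = 1.000.

n ≈ 1.000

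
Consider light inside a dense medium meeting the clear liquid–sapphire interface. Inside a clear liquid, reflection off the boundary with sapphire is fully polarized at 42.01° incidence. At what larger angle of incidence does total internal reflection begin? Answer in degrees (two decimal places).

tan θ_B = n₂/n₁ = tan 42.01° = 0.9007.
Total internal reflection: sin θ_c = n₂/n₁ = 0.9007.
θ_c = arcsin(0.9007) = 64.25°.

θ_c ≈ 64.25°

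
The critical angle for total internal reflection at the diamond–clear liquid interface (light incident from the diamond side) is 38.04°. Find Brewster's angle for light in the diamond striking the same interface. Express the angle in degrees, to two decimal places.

θ_B ≈ 31.64°

n₂/n₁ = sin θ_c = sin 38.04° = 0.6162.
tan θ_B equals the same ratio, so θ_B = arctan(0.6162) = 31.64°.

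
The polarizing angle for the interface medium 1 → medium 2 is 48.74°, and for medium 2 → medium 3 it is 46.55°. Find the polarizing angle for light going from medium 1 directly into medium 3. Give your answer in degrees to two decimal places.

θ_B ≈ 50.27°

n₂/n₁ = tan 48.74° = 1.1399 and n₃/n₂ = tan 46.55° = 1.0556.
Multiplying, n₃/n₁ = 1.1399 × 1.0556 = 1.2033, and θ_B(1→3) = arctan 1.2033 = 50.27°.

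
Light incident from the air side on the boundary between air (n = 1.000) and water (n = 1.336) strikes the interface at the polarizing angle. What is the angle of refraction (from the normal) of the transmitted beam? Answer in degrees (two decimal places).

tan θ_B = n₂/n₁ = 1.336/1.000 = 1.3360, so θ_B = 53.19°.
The refracted ray is perpendicular to the reflected ray, so θ_t = 90° − θ_B = 36.81°.

θ_t ≈ 36.81°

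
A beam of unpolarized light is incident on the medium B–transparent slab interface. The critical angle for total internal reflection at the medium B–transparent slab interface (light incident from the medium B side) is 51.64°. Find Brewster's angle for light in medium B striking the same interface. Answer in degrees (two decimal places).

θ_B ≈ 38.10°

sin θ_c = n₂/n₁, so n₂/n₁ = sin 51.64° = 0.7841.
Brewster: tan θ_B = n₂/n₁ = 0.7841.
θ_B = arctan(0.7841) = 38.10°.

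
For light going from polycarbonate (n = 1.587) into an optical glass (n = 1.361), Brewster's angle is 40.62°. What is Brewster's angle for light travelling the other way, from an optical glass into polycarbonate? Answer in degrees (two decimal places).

Reversing the direction swaps n₁ and n₂, so tan θ_B' = 1/tan θ_B and θ_B' = 90° − θ_B.
Hence θ_B' = 90° − 40.62° = 49.38°.

θ_B' ≈ 49.38°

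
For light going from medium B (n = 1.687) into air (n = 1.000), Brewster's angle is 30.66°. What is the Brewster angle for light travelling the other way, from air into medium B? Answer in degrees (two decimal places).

θ_B' ≈ 59.34°

tan θ_B' = n₁/n₂ = 1/tan θ_B, so θ_B' = 90° − θ_B.
θ_B' = 90° − 30.66° = 59.34°.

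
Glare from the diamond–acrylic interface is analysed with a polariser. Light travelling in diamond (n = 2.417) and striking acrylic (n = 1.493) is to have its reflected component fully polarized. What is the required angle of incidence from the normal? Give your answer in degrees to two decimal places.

The reflected p-component vanishes when tan θ_B = n₂/n₁.
Brewster's condition: tan θ_B = n₂/n₁ = 1.493/2.417 = 0.6177.
So θ_B = arctan 0.6177 = 31.70°.

θ_B ≈ 31.70°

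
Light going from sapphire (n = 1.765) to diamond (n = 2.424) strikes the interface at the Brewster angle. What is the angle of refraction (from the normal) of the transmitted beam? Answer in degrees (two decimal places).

θ_t ≈ 36.06°

First find Brewster's angle: tan θ_B = 2.424/1.765 = 1.3734, giving θ_B = 53.94°.
At Brewster's angle the reflected and refracted rays are perpendicular, so θ_t = 90° − θ_B = 90° − 53.94° = 36.06°.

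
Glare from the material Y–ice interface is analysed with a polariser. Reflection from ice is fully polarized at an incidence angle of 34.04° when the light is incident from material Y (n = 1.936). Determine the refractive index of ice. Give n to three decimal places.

n ≈ 1.308

Full polarization of the reflected beam means tan θ_B = n₂/n₁, where n₁ is the incident medium (material Y).
n₂ = n₁ tan θ_B = 1.936 × tan 34.04° = 1.308.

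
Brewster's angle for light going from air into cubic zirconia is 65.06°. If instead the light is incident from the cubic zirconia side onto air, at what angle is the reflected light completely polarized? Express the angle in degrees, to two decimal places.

θ_B' ≈ 24.94°

tan θ_B' = n₁/n₂ = 1/tan θ_B, so θ_B' = 90° − θ_B.
θ_B' = 90° − 65.06° = 24.94°.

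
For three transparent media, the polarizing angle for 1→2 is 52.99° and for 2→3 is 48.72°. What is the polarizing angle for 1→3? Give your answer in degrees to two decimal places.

θ_B ≈ 56.50°

tan θ_B(1→2) = n₂/n₁ = tan 52.99° = 1.3266.
tan θ_B(2→3) = n₃/n₂ = tan 48.72° = 1.1391.
So n₃/n₁ = (n₂/n₁)(n₃/n₂) = 1.3266 × 1.1391 = 1.5111.
θ_B(1→3) = arctan(1.5111) = 56.50°.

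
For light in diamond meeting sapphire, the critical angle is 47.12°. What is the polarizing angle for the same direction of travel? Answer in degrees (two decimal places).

θ_B ≈ 36.23°

At the critical angle sin θ_c = n₂/n₁, giving n₂/n₁ = sin 47.12° = 0.7328.
Then tan θ_B = n₂/n₁ = 0.7328, so θ_B = arctan 0.7328 = 36.23°.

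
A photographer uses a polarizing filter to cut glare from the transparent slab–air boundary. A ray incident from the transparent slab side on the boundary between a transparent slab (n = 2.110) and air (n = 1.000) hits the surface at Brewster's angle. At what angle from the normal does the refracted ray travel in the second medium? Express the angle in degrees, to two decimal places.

θ_t ≈ 64.64°

θ_B = arctan(n₂/n₁) = arctan(1.000/2.110) = 25.36°.
At Brewster's angle the reflected and refracted rays are perpendicular, so θ_t = 90° − θ_B = 90° − 25.36° = 64.64°.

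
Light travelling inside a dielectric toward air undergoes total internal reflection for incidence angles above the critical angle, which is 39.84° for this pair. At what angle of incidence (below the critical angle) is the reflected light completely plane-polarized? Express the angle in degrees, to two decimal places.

n₂/n₁ = sin θ_c = sin 39.84° = 0.6406.
tan θ_B equals the same ratio, so θ_B = arctan(0.6406) = 32.65°.

θ_B ≈ 32.65°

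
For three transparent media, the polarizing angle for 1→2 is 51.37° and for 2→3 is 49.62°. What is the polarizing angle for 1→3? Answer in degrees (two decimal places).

tan θ_B(1→2) = n₂/n₁ = tan 51.37° = 1.2513.
tan θ_B(2→3) = n₃/n₂ = tan 49.62° = 1.1758.
Multiplying, n₃/n₁ = 1.2513 × 1.1758 = 1.4714, and θ_B(1→3) = arctan 1.4714 = 55.80°.

θ_B ≈ 55.80°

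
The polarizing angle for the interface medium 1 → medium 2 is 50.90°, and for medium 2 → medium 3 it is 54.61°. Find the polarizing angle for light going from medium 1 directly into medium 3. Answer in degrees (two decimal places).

θ_B ≈ 60.00°

tan θ_B(1→2) = n₂/n₁ = tan 50.90° = 1.2305.
tan θ_B(2→3) = n₃/n₂ = tan 54.61° = 1.4077.
So n₃/n₁ = (n₂/n₁)(n₃/n₂) = 1.2305 × 1.4077 = 1.7321.
θ_B(1→3) = arctan(1.7321) = 60.00°.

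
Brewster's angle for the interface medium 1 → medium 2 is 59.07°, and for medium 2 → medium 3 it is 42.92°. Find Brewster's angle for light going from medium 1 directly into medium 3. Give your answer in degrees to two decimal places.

θ_B ≈ 57.20°

tan θ_B(1→2) = n₂/n₁ = tan 59.07° = 1.6689.
tan θ_B(2→3) = n₃/n₂ = tan 42.92° = 0.9299.
n₃/n₁ = 1.5519. Then tan θ_B(1→3) = n₃/n₁, so θ_B(1→3) = arctan(1.5519) = 57.20°.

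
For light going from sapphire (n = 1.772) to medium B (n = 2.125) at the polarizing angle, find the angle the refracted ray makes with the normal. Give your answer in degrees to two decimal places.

First find Brewster's angle: tan θ_B = 2.125/1.772 = 1.1992, giving θ_B = 50.18°.
The refracted ray is perpendicular to the reflected ray, so θ_t = 90° − θ_B = 39.82°.

θ_t ≈ 39.82°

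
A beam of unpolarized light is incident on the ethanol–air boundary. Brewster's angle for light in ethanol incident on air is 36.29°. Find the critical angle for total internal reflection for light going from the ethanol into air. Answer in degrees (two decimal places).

θ_c ≈ 47.25°

From Brewster, n₂/n₁ = tan θ_B = tan 36.29° = 0.7343.
Then sin θ_c = n₂/n₁ = 0.7343, so θ_c = arcsin 0.7343 = 47.25°.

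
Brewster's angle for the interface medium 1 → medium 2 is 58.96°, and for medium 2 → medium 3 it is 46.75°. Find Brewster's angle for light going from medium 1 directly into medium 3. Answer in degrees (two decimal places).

tan θ_B(1→2) = n₂/n₁ = tan 58.96° = 1.6617.
tan θ_B(2→3) = n₃/n₂ = tan 46.75° = 1.0630.
n₃/n₁ = 1.7664. Then tan θ_B(1→3) = n₃/n₁, so θ_B(1→3) = arctan(1.7664) = 60.48°.

θ_B ≈ 60.48°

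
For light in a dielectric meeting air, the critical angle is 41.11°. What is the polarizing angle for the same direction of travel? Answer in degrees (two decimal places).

θ_B ≈ 33.33°

At the critical angle sin θ_c = n₂/n₁, giving n₂/n₁ = sin 41.11° = 0.6575.
Then tan θ_B = n₂/n₁ = 0.6575, so θ_B = arctan 0.6575 = 33.33°.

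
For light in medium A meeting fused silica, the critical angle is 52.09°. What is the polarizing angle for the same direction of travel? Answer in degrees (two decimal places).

θ_B ≈ 38.27°

sin θ_c = n₂/n₁, so n₂/n₁ = sin 52.09° = 0.7890.
Brewster: tan θ_B = n₂/n₁ = 0.7890.
θ_B = arctan(0.7890) = 38.27°.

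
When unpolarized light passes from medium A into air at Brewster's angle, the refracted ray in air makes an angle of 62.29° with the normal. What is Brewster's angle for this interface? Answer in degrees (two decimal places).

θ_B ≈ 27.71°

Since the reflected and refracted rays are at right angles at the polarizing angle, θ_B + θ_t = 90°.
θ_B = 90° − 62.29° = 27.71°.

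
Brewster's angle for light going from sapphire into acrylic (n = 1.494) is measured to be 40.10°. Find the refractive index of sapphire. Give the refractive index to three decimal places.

At Brewster's angle, tan θ_B = n₂/n₁ with n₁ on the incident side (sapphire) and n₂ on the transmitted side (acrylic).
n₁ = n₂ / tan θ_B = 1.494 / tan 40.10° = 1.774.

n ≈ 1.774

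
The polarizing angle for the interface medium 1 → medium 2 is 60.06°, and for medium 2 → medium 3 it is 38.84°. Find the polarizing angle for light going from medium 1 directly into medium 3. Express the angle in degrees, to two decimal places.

θ_B ≈ 54.42°

tan θ_B(1→2) = n₂/n₁ = tan 60.06° = 1.7362.
tan θ_B(2→3) = n₃/n₂ = tan 38.84° = 0.8052.
Multiplying, n₃/n₁ = 1.7362 × 0.8052 = 1.3980, and θ_B(1→3) = arctan 1.3980 = 54.42°.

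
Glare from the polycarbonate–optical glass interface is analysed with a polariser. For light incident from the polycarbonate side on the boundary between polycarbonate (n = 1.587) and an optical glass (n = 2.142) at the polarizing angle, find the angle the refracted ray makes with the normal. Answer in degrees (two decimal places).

tan θ_B = n₂/n₁ = 2.142/1.587 = 1.3497, so θ_B = 53.47°.
Since θ_B + θ_t = 90° at Brewster incidence, θ_t = 90° − 53.47° = 36.53°.

θ_t ≈ 36.53°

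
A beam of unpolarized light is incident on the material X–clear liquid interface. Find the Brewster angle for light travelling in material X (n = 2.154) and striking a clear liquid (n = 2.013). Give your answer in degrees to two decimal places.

tan θ_B = n₂/n₁ = 2.013/2.154 = 0.9345.
So θ_B = arctan 0.9345 = 43.06°.

θ_B ≈ 43.06°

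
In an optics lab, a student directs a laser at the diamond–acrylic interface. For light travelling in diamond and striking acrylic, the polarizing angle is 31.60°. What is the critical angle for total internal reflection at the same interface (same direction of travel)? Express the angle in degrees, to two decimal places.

From Brewster, n₂/n₁ = tan θ_B = tan 31.60° = 0.6152.
Then sin θ_c = n₂/n₁ = 0.6152, so θ_c = arcsin 0.6152 = 37.97°.

θ_c ≈ 37.97°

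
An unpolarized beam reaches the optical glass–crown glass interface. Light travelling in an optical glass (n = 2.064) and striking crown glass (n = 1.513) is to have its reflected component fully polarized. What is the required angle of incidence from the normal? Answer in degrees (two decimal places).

tan θ_B = n₂/n₁ = 1.513/2.064 = 0.7330.
So θ_B = arctan 0.7330 = 36.24°.

θ_B ≈ 36.24°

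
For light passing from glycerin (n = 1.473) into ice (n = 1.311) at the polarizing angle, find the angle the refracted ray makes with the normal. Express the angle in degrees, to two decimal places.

θ_t ≈ 48.33°

First find Brewster's angle: tan θ_B = 1.311/1.473 = 0.8900, giving θ_B = 41.67°.
The refracted ray is perpendicular to the reflected ray, so θ_t = 90° − θ_B = 48.33°.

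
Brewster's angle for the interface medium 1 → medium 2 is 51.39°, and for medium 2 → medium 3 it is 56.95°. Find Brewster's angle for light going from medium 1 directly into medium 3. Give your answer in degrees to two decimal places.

Each Brewster angle gives a ratio: n₂/n₁ = tan 51.39° = 1.2522, n₃/n₂ = tan 56.95° = 1.5369.
Multiplying, n₃/n₁ = 1.2522 × 1.5369 = 1.9246, and θ_B(1→3) = arctan 1.9246 = 62.54°.

θ_B ≈ 62.54°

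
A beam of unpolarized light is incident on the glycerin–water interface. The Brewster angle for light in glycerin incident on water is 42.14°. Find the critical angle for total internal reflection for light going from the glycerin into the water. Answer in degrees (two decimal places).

n₂/n₁ = tan 42.14° = 0.9048; the critical angle satisfies sin θ_c = n₂/n₁.
θ_c = arcsin(0.9048) = 64.80°.

θ_c ≈ 64.80°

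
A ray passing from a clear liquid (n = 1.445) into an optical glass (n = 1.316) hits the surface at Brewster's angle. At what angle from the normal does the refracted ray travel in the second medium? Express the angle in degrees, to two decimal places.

tan θ_B = n₂/n₁ = 1.316/1.445 = 0.9107, so θ_B = 42.32°.
Since θ_B + θ_t = 90° at Brewster incidence, θ_t = 90° − 42.32° = 47.68°.

θ_t ≈ 47.68°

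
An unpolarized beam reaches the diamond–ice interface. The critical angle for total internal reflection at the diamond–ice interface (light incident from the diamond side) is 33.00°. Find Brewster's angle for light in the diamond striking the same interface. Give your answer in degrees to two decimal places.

θ_B ≈ 28.57°

At the critical angle sin θ_c = n₂/n₁, giving n₂/n₁ = sin 33.00° = 0.5446.
Then tan θ_B = n₂/n₁ = 0.5446, so θ_B = arctan 0.5446 = 28.57°.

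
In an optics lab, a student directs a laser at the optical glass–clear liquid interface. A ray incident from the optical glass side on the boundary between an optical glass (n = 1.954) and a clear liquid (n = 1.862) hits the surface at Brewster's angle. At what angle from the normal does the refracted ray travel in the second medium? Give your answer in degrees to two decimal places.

θ_t ≈ 46.38°

tan θ_B = n₂/n₁ = 1.862/1.954 = 0.9529, so θ_B = 43.62°.
At Brewster's angle the reflected and refracted rays are perpendicular, so θ_t = 90° − θ_B = 90° − 43.62° = 46.38°.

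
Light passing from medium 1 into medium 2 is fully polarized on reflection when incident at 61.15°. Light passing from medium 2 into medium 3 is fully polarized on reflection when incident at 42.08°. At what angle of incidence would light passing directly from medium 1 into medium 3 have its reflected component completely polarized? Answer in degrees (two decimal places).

θ_B ≈ 58.61°

n₂/n₁ = tan 61.15° = 1.8152 and n₃/n₂ = tan 42.08° = 0.9029.
n₃/n₁ = 1.6390. Then tan θ_B(1→3) = n₃/n₁, so θ_B(1→3) = arctan(1.6390) = 58.61°.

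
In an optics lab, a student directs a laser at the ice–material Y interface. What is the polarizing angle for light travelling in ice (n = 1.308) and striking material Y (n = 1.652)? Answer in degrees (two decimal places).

tan θ_B = n₂/n₁ = 1.652/1.308 = 1.2630.
So θ_B = arctan 1.2630 = 51.63°.

θ_B ≈ 51.63°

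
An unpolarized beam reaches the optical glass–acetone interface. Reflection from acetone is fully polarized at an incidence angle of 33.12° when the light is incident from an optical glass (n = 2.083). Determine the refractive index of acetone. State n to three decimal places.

Brewster's law: tan θ_B = n₂/n₁ (light incident in an optical glass, refracted into acetone).
n₂ = n₁ tan θ_B = 2.083 × tan 33.12° = 1.359.

n ≈ 1.359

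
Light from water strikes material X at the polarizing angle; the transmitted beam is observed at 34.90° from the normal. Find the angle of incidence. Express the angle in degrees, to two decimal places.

θ_B ≈ 55.10°

Since the reflected and refracted rays are at right angles at the polarizing angle, θ_B + θ_t = 90°.
θ_B = 90° − 34.90° = 55.10°.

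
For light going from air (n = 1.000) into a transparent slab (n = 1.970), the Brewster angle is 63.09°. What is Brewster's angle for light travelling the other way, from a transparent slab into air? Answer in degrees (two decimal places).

θ_B' ≈ 26.91°

Reversing the direction swaps n₁ and n₂, so tan θ_B' = 1/tan θ_B and θ_B' = 90° − θ_B.
Hence θ_B' = 90° − 63.09° = 26.91°.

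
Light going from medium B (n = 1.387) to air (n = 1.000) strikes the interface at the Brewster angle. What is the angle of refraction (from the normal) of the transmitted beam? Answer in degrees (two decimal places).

tan θ_B = n₂/n₁ = 1.000/1.387 = 0.7210, so θ_B = 35.79°.
Since θ_B + θ_t = 90° at Brewster incidence, θ_t = 90° − 35.79° = 54.21°.

θ_t ≈ 54.21°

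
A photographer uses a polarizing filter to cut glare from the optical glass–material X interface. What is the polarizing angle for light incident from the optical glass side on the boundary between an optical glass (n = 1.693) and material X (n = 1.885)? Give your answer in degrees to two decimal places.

tan θ_B = n₂/n₁ = 1.885/1.693 = 1.1134.
So θ_B = arctan 1.1134 = 48.07°.

θ_B ≈ 48.07°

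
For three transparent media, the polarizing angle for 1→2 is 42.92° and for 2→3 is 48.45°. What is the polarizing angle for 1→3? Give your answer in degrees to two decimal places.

θ_B ≈ 46.38°

Each Brewster angle gives a ratio: n₂/n₁ = tan 42.92° = 0.9299, n₃/n₂ = tan 48.45° = 1.1283.
Multiplying, n₃/n₁ = 0.9299 × 1.1283 = 1.0492, and θ_B(1→3) = arctan 1.0492 = 46.38°.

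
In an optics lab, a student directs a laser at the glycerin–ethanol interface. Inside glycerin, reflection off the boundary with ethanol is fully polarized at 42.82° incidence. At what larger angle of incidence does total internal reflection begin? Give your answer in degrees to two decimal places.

θ_c ≈ 67.92°

tan θ_B = n₂/n₁ = tan 42.82° = 0.9267.
Total internal reflection: sin θ_c = n₂/n₁ = 0.9267.
θ_c = arcsin(0.9267) = 67.92°.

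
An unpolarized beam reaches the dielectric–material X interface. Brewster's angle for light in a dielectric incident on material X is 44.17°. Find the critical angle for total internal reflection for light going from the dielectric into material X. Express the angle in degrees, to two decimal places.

tan θ_B = n₂/n₁ = tan 44.17° = 0.9714.
Total internal reflection: sin θ_c = n₂/n₁ = 0.9714.
θ_c = arcsin(0.9714) = 76.27°.

θ_c ≈ 76.27°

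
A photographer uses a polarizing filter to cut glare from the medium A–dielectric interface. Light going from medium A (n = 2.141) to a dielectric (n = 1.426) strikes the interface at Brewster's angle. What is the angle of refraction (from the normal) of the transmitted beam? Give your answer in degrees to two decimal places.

θ_t ≈ 56.33°

First find Brewster's angle: tan θ_B = 1.426/2.141 = 0.6660, giving θ_B = 33.67°.
Since θ_B + θ_t = 90° at Brewster incidence, θ_t = 90° − 33.67° = 56.33°.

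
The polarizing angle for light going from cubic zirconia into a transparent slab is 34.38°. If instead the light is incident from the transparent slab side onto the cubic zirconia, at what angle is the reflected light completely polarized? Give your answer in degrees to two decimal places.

Reversing the direction swaps n₁ and n₂, so tan θ_B' = 1/tan θ_B and θ_B' = 90° − θ_B.
Hence θ_B' = 90° − 34.38° = 55.62°.

θ_B' ≈ 55.62°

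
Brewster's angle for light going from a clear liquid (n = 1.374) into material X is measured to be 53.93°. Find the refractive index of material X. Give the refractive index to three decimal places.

Full polarization of the reflected beam means tan θ_B = n₂/n₁, where n₁ is the incident medium (a clear liquid).
n₂ = n₁ tan θ_B = 1.374 × tan 53.93° = 1.886.

n ≈ 1.886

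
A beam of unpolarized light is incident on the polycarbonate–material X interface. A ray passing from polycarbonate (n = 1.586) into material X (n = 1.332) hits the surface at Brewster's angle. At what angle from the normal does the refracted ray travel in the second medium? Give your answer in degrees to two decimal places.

First find Brewster's angle: tan θ_B = 1.332/1.586 = 0.8398, giving θ_B = 40.03°.
Since θ_B + θ_t = 90° at Brewster incidence, θ_t = 90° − 40.03° = 49.97°.

θ_t ≈ 49.97°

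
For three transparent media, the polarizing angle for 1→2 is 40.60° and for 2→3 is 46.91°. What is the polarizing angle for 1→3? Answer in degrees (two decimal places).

tan θ_B(1→2) = n₂/n₁ = tan 40.60° = 0.8571.
tan θ_B(2→3) = n₃/n₂ = tan 46.91° = 1.0690.
So n₃/n₁ = (n₂/n₁)(n₃/n₂) = 0.8571 × 1.0690 = 0.9162.
θ_B(1→3) = arctan(0.9162) = 42.50°.

θ_B ≈ 42.50°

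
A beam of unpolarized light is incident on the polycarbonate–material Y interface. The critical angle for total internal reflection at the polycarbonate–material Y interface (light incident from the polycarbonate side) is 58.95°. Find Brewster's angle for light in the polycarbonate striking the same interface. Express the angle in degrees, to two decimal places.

sin θ_c = n₂/n₁, so n₂/n₁ = sin 58.95° = 0.8567.
Brewster: tan θ_B = n₂/n₁ = 0.8567.
θ_B = arctan(0.8567) = 40.59°.

θ_B ≈ 40.59°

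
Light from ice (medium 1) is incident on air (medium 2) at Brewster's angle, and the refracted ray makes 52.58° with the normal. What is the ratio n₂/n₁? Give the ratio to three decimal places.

n₂/n₁ ≈ 0.765

At Brewster incidence θ_B = 90° − θ_t = 90° − 52.58° = 37.42°.
tan θ_B = n₂/n₁, so n₂/n₁ = tan 37.42° = 0.765.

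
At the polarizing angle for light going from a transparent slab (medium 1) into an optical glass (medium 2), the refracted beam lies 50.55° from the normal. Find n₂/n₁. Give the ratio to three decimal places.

n₂/n₁ ≈ 0.823

θ_B + θ_t = 90°, so θ_B = 90° − 50.55° = 39.45°.
tan θ_B = n₂/n₁, so n₂/n₁ = tan 39.45° = 0.823.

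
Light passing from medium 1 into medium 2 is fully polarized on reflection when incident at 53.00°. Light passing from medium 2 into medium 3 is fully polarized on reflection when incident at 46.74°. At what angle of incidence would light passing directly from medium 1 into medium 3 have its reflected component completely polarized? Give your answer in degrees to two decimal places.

n₂/n₁ = tan 53.00° = 1.3270 and n₃/n₂ = tan 46.74° = 1.0627.
n₃/n₁ = 1.4102. Then tan θ_B(1→3) = n₃/n₁, so θ_B(1→3) = arctan(1.4102) = 54.66°.

θ_B ≈ 54.66°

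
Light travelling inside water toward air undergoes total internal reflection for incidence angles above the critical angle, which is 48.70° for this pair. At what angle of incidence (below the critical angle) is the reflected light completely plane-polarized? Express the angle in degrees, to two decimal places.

θ_B ≈ 36.92°

n₂/n₁ = sin θ_c = sin 48.70° = 0.7513.
tan θ_B equals the same ratio, so θ_B = arctan(0.7513) = 36.92°.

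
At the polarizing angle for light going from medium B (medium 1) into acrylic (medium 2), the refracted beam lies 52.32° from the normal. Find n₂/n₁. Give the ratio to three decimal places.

At Brewster incidence θ_B = 90° − θ_t = 90° − 52.32° = 37.68°.
tan θ_B = n₂/n₁, so n₂/n₁ = tan 37.68° = 0.772.

n₂/n₁ ≈ 0.772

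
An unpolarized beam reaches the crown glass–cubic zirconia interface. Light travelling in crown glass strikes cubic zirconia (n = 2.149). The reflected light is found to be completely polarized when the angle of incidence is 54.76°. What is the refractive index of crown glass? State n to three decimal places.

n ≈ 1.518

At the Brewster angle, tan θ_B = n₂/n₁ with n₁ on the incident side (crown glass) and n₂ on the transmitted side (cubic zirconia).
n₁ = n₂ / tan θ_B = 2.149 / tan 54.76° = 1.518.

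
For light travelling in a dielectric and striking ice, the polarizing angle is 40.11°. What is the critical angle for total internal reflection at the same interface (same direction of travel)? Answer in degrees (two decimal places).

θ_c ≈ 57.39°

tan θ_B = n₂/n₁ = tan 40.11° = 0.8424.
Total internal reflection: sin θ_c = n₂/n₁ = 0.8424.
θ_c = arcsin(0.8424) = 57.39°.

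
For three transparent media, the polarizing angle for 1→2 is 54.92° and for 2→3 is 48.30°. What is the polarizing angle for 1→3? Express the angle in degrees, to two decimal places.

θ_B ≈ 57.97°

n₂/n₁ = tan 54.92° = 1.4239 and n₃/n₂ = tan 48.30° = 1.1224.
Multiplying, n₃/n₁ = 1.4239 × 1.1224 = 1.5982, and θ_B(1→3) = arctan 1.5982 = 57.97°.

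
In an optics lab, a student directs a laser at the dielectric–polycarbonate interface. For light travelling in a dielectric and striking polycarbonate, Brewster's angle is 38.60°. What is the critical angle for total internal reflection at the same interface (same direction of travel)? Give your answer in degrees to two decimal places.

θ_c ≈ 52.97°

tan θ_B = n₂/n₁ = tan 38.60° = 0.7983.
Total internal reflection: sin θ_c = n₂/n₁ = 0.7983.
θ_c = arcsin(0.7983) = 52.97°.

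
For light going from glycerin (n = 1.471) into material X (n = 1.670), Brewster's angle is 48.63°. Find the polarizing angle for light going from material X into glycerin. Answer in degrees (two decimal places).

θ_B' ≈ 41.37°

The two Brewster angles are complementary: θ_B' = 90° − θ_B = 90° − 48.63° = 41.37°.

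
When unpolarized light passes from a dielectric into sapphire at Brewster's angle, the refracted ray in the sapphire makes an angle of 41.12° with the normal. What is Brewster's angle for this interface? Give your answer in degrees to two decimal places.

Since the reflected and refracted rays are at right angles at the polarizing angle, θ_B + θ_t = 90°.
So θ_B = 90° − θ_t = 90° − 41.12° = 48.88°.

θ_B ≈ 48.88°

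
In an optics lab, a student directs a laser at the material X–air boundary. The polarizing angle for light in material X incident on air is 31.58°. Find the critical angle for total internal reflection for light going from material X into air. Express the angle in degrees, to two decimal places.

From Brewster, n₂/n₁ = tan θ_B = tan 31.58° = 0.6147.
Then sin θ_c = n₂/n₁ = 0.6147, so θ_c = arcsin 0.6147 = 37.93°.

θ_c ≈ 37.93°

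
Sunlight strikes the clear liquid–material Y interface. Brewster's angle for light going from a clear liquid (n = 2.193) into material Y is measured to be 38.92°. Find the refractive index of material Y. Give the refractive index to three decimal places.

n ≈ 1.771

At Brewster's angle, tan θ_B = n₂/n₁ with n₁ on the incident side (a clear liquid) and n₂ on the transmitted side (material Y).
n₂ = n₁ tan θ_B = 2.193 × tan 38.92° = 1.771.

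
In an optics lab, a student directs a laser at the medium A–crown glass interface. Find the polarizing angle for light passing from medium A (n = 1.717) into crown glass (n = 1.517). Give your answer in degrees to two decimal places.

θ_B ≈ 41.46°

At Brewster's angle the reflected and refracted rays are perpendicular, which with Snell's law gives tan θ_B = n₂/n₁.
Here n₂/n₁ = 1.517/1.717 = 0.8835, and Brewster's law gives tan θ_B = n₂/n₁. Taking the arctangent, θ_B = 41.46°.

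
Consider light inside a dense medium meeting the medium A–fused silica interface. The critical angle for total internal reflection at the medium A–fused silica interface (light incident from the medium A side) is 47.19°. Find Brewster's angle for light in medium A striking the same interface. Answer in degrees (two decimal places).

θ_B ≈ 36.26°

sin θ_c = n₂/n₁, so n₂/n₁ = sin 47.19° = 0.7336.
Brewster: tan θ_B = n₂/n₁ = 0.7336.
θ_B = arctan(0.7336) = 36.26°.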